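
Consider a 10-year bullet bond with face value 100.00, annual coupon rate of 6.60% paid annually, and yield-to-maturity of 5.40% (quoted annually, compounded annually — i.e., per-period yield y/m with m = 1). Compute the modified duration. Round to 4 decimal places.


Answer: Modified duration = 7.3435

Derivation:
Coupon per period c = face * coupon_rate / m = 6.600000
Periods per year m = 1; per-period yield y/m = 0.054000
Number of cashflows N = 10
Cashflows (t years, CF_t, discount factor 1/(1+y/m)^(m*t), PV):
  t = 1.0000: CF_t = 6.600000, DF = 0.948767, PV = 6.261860
  t = 2.0000: CF_t = 6.600000, DF = 0.900158, PV = 5.941043
  t = 3.0000: CF_t = 6.600000, DF = 0.854040, PV = 5.636663
  t = 4.0000: CF_t = 6.600000, DF = 0.810285, PV = 5.347878
  t = 5.0000: CF_t = 6.600000, DF = 0.768771, PV = 5.073888
  t = 6.0000: CF_t = 6.600000, DF = 0.729384, PV = 4.813936
  t = 7.0000: CF_t = 6.600000, DF = 0.692015, PV = 4.567301
  t = 8.0000: CF_t = 6.600000, DF = 0.656561, PV = 4.333303
  t = 9.0000: CF_t = 6.600000, DF = 0.622923, PV = 4.111293
  t = 10.0000: CF_t = 106.600000, DF = 0.591009, PV = 63.001530
Price P = sum_t PV_t = 109.088695
First compute Macaulay numerator sum_t t * PV_t:
  t * PV_t at t = 1.0000: 6.261860
  t * PV_t at t = 2.0000: 11.882086
  t * PV_t at t = 3.0000: 16.909990
  t * PV_t at t = 4.0000: 21.391512
  t * PV_t at t = 5.0000: 25.369440
  t * PV_t at t = 6.0000: 28.883613
  t * PV_t at t = 7.0000: 31.971109
  t * PV_t at t = 8.0000: 34.666423
  t * PV_t at t = 9.0000: 37.001638
  t * PV_t at t = 10.0000: 630.015299
Macaulay duration D = 844.352971 / 109.088695 = 7.740059
Modified duration = D / (1 + y/m) = 7.740059 / (1 + 0.054000) = 7.343510


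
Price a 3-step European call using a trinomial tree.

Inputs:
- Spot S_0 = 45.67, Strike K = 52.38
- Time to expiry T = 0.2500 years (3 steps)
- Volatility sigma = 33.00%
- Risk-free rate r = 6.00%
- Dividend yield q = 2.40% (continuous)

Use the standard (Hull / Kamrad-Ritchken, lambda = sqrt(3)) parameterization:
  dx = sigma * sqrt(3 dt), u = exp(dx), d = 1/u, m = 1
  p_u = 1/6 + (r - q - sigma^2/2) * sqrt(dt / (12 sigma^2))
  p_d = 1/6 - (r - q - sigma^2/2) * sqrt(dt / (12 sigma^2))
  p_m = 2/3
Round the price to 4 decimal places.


dt = T/N = 0.083333; dx = sigma*sqrt(3*dt) = 0.165000
u = exp(dx) = 1.179393; d = 1/u = 0.847894
p_u = 0.162008, p_m = 0.666667, p_d = 0.171326
Discount per step: exp(-r*dt) = 0.995012
Stock lattice S(k, j) with j the centered position index:
  k=0: S(0,+0) = 45.6700
  k=1: S(1,-1) = 38.7233; S(1,+0) = 45.6700; S(1,+1) = 53.8629
  k=2: S(2,-2) = 32.8332; S(2,-1) = 38.7233; S(2,+0) = 45.6700; S(2,+1) = 53.8629; S(2,+2) = 63.5255
  k=3: S(3,-3) = 27.8391; S(3,-2) = 32.8332; S(3,-1) = 38.7233; S(3,+0) = 45.6700; S(3,+1) = 53.8629; S(3,+2) = 63.5255; S(3,+3) = 74.9216
Terminal payoffs V(N, j) = max(S_T - K, 0):
  V(3,-3) = 0.000000; V(3,-2) = 0.000000; V(3,-1) = 0.000000; V(3,+0) = 0.000000; V(3,+1) = 1.482884; V(3,+2) = 11.145514; V(3,+3) = 22.541555
Backward induction: V(k, j) = exp(-r*dt) * [p_u * V(k+1, j+1) + p_m * V(k+1, j) + p_d * V(k+1, j-1)]
  V(2,-2) = exp(-r*dt) * [p_u*0.000000 + p_m*0.000000 + p_d*0.000000] = 0.000000
  V(2,-1) = exp(-r*dt) * [p_u*0.000000 + p_m*0.000000 + p_d*0.000000] = 0.000000
  V(2,+0) = exp(-r*dt) * [p_u*1.482884 + p_m*0.000000 + p_d*0.000000] = 0.239040
  V(2,+1) = exp(-r*dt) * [p_u*11.145514 + p_m*1.482884 + p_d*0.000000] = 2.780311
  V(2,+2) = exp(-r*dt) * [p_u*22.541555 + p_m*11.145514 + p_d*1.482884] = 11.279762
  V(1,-1) = exp(-r*dt) * [p_u*0.239040 + p_m*0.000000 + p_d*0.000000] = 0.038533
  V(1,+0) = exp(-r*dt) * [p_u*2.780311 + p_m*0.239040 + p_d*0.000000] = 0.606750
  V(1,+1) = exp(-r*dt) * [p_u*11.279762 + p_m*2.780311 + p_d*0.239040] = 3.703338
  V(0,+0) = exp(-r*dt) * [p_u*3.703338 + p_m*0.606750 + p_d*0.038533] = 1.006028

Answer: Price = V(0,0) = 1.0060


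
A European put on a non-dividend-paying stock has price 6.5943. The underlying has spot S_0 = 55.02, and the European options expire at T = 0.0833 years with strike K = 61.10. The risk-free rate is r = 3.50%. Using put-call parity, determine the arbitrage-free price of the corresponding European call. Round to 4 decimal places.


Put-call parity: C - P = S_0 * exp(-qT) - K * exp(-rT).
S_0 * exp(-qT) = 55.0200 * 1.00000000 = 55.02000000
K * exp(-rT) = 61.1000 * 0.99708875 = 60.92212238
C = P + S*exp(-qT) - K*exp(-rT)
C = 6.5943 + 55.02000000 - 60.92212238 = 0.6922

Answer: Call price = 0.6922


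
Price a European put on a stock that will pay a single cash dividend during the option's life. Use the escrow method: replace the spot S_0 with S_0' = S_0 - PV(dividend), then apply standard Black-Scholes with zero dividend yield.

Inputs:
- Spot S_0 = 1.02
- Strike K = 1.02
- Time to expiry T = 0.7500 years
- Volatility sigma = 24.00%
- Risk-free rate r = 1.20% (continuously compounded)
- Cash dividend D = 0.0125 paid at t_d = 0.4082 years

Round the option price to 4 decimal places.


PV(D) = D * exp(-r * t_d) = 0.0125 * 0.99511358 = 0.01243892
S_0' = S_0 - PV(D) = 1.0200 - 0.01243892 = 1.00756108
d1 = (ln(S_0'/K) + (r + sigma^2/2)*T) / (sigma*sqrt(T)) = 0.08819031
d2 = d1 - sigma*sqrt(T) = -0.11965579
exp(-rT) = 0.99104038
N(-d1) = 0.46486271; N(-d2) = 0.54762209
P = K * exp(-rT) * N(-d2) - S_0' * N(-d1) = 1.0200 * 0.99104038 * 0.54762209 - 1.00756108 * 0.46486271 = 0.0852

Answer: Price = 0.0852


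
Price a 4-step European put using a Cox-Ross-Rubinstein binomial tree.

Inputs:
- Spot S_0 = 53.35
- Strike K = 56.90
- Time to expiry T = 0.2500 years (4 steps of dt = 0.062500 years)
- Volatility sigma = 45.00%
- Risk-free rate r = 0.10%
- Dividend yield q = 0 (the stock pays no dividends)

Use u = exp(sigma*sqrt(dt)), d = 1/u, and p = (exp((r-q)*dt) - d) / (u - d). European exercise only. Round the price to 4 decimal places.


dt = T/N = 0.062500
u = exp(sigma*sqrt(dt)) = 1.119072; d = 1/u = 0.893597
p = (exp((r-q)*dt) - d) / (u - d) = 0.472182
Discount per step: exp(-r*dt) = 0.999938
Stock lattice S(k, i) with i counting down-moves:
  k=0: S(0,0) = 53.3500
  k=1: S(1,0) = 59.7025; S(1,1) = 47.6734
  k=2: S(2,0) = 66.8114; S(2,1) = 53.3500; S(2,2) = 42.6008
  k=3: S(3,0) = 74.7668; S(3,1) = 59.7025; S(3,2) = 47.6734; S(3,3) = 38.0680
  k=4: S(4,0) = 83.6695; S(4,1) = 66.8114; S(4,2) = 53.3500; S(4,3) = 42.6008; S(4,4) = 34.0175
Terminal payoffs V(N, i) = max(K - S_T, 0):
  V(4,0) = 0.000000; V(4,1) = 0.000000; V(4,2) = 3.550000; V(4,3) = 14.299160; V(4,4) = 22.882538
Backward induction: V(k, i) = exp(-r*dt) * [p * V(k+1, i) + (1-p) * V(k+1, i+1)].
  V(3,0) = exp(-r*dt) * [p*0.000000 + (1-p)*0.000000] = 0.000000
  V(3,1) = exp(-r*dt) * [p*0.000000 + (1-p)*3.550000] = 1.873637
  V(3,2) = exp(-r*dt) * [p*3.550000 + (1-p)*14.299160] = 9.223025
  V(3,3) = exp(-r*dt) * [p*14.299160 + (1-p)*22.882538] = 18.828446
  V(2,0) = exp(-r*dt) * [p*0.000000 + (1-p)*1.873637] = 0.988878
  V(2,1) = exp(-r*dt) * [p*1.873637 + (1-p)*9.223025] = 5.752418
  V(2,2) = exp(-r*dt) * [p*9.223025 + (1-p)*18.828446] = 14.292048
  V(1,0) = exp(-r*dt) * [p*0.988878 + (1-p)*5.752418] = 3.502942
  V(1,1) = exp(-r*dt) * [p*5.752418 + (1-p)*14.292048] = 10.259149
  V(0,0) = exp(-r*dt) * [p*3.502942 + (1-p)*10.259149] = 7.068549

Answer: Price = V(0,0) = 7.0685


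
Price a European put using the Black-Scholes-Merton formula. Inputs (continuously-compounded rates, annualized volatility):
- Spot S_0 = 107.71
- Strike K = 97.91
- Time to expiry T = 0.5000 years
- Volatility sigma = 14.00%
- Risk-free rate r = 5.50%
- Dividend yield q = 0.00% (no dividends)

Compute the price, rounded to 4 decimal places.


Answer: Price = 0.5160

Derivation:
d1 = (ln(S/K) + (r - q + 0.5*sigma^2) * T) / (sigma * sqrt(T)) = 1.29091173
d2 = d1 - sigma * sqrt(T) = 1.19191678
exp(-rT) = 0.97287468; exp(-qT) = 1.00000000
P = K * exp(-rT) * N(-d2) - S_0 * exp(-qT) * N(-d1)
N(-d1) = 0.09836714; N(-d2) = 0.11664694
P = 97.9100 * 0.97287468 * 0.11664694 - 107.7100 * 1.00000000 * 0.09836714 = 0.5160


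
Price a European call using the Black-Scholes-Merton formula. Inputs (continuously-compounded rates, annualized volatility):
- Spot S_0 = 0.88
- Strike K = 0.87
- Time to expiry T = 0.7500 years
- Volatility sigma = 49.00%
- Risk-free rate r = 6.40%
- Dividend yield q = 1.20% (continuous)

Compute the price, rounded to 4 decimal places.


Answer: Price = 0.1654

Derivation:
d1 = (ln(S/K) + (r - q + 0.5*sigma^2) * T) / (sigma * sqrt(T)) = 0.33101304
d2 = d1 - sigma * sqrt(T) = -0.09333940
exp(-rT) = 0.95313379; exp(-qT) = 0.99104038
C = S_0 * exp(-qT) * N(d1) - K * exp(-rT) * N(d2)
N(d1) = 0.62968268; N(d2) = 0.46281696
C = 0.8800 * 0.99104038 * 0.62968268 - 0.8700 * 0.95313379 * 0.46281696 = 0.1654


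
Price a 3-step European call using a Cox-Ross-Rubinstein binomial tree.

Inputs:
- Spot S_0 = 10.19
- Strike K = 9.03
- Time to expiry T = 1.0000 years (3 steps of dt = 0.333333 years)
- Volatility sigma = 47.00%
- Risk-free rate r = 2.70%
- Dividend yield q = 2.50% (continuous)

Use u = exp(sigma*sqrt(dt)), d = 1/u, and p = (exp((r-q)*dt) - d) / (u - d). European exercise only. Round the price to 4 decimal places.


Answer: Price = V(0,0) = 2.4591

Derivation:
dt = T/N = 0.333333
u = exp(sigma*sqrt(dt)) = 1.311740; d = 1/u = 0.762346
p = (exp((r-q)*dt) - d) / (u - d) = 0.433788
Discount per step: exp(-r*dt) = 0.991040
Stock lattice S(k, i) with i counting down-moves:
  k=0: S(0,0) = 10.1900
  k=1: S(1,0) = 13.3666; S(1,1) = 7.7683
  k=2: S(2,0) = 17.5335; S(2,1) = 10.1900; S(2,2) = 5.9221
  k=3: S(3,0) = 22.9995; S(3,1) = 13.3666; S(3,2) = 7.7683; S(3,3) = 4.5147
Terminal payoffs V(N, i) = max(S_T - K, 0):
  V(3,0) = 13.969460; V(3,1) = 4.336632; V(3,2) = 0.000000; V(3,3) = 0.000000
Backward induction: V(k, i) = exp(-r*dt) * [p * V(k+1, i) + (1-p) * V(k+1, i+1)].
  V(2,0) = exp(-r*dt) * [p*13.969460 + (1-p)*4.336632] = 8.438948
  V(2,1) = exp(-r*dt) * [p*4.336632 + (1-p)*0.000000] = 1.864326
  V(2,2) = exp(-r*dt) * [p*0.000000 + (1-p)*0.000000] = 0.000000
  V(1,0) = exp(-r*dt) * [p*8.438948 + (1-p)*1.864326] = 4.674065
  V(1,1) = exp(-r*dt) * [p*1.864326 + (1-p)*0.000000] = 0.801477
  V(0,0) = exp(-r*dt) * [p*4.674065 + (1-p)*0.801477] = 2.459129


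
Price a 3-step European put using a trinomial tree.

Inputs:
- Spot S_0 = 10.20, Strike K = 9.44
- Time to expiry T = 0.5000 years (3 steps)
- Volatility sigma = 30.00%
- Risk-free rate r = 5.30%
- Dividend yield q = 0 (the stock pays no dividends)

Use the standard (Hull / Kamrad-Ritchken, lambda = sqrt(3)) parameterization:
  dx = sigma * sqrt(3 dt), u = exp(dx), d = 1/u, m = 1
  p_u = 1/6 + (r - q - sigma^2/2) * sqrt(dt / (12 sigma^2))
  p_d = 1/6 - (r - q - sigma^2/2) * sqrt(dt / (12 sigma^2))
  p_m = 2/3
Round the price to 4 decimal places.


Answer: Price = V(0,0) = 0.4297

Derivation:
dt = T/N = 0.166667; dx = sigma*sqrt(3*dt) = 0.212132
u = exp(dx) = 1.236311; d = 1/u = 0.808858
p_u = 0.169809, p_m = 0.666667, p_d = 0.163524
Discount per step: exp(-r*dt) = 0.991206
Stock lattice S(k, j) with j the centered position index:
  k=0: S(0,+0) = 10.2000
  k=1: S(1,-1) = 8.2504; S(1,+0) = 10.2000; S(1,+1) = 12.6104
  k=2: S(2,-2) = 6.6734; S(2,-1) = 8.2504; S(2,+0) = 10.2000; S(2,+1) = 12.6104; S(2,+2) = 15.5903
  k=3: S(3,-3) = 5.3978; S(3,-2) = 6.6734; S(3,-1) = 8.2504; S(3,+0) = 10.2000; S(3,+1) = 12.6104; S(3,+2) = 15.5903; S(3,+3) = 19.2745
Terminal payoffs V(N, j) = max(K - S_T, 0):
  V(3,-3) = 4.042199; V(3,-2) = 2.766639; V(3,-1) = 1.189649; V(3,+0) = 0.000000; V(3,+1) = 0.000000; V(3,+2) = 0.000000; V(3,+3) = 0.000000
Backward induction: V(k, j) = exp(-r*dt) * [p_u * V(k+1, j+1) + p_m * V(k+1, j) + p_d * V(k+1, j-1)]
  V(2,-2) = exp(-r*dt) * [p_u*1.189649 + p_m*2.766639 + p_d*4.042199] = 2.683626
  V(2,-1) = exp(-r*dt) * [p_u*0.000000 + p_m*1.189649 + p_d*2.766639] = 1.234558
  V(2,+0) = exp(-r*dt) * [p_u*0.000000 + p_m*0.000000 + p_d*1.189649] = 0.192825
  V(2,+1) = exp(-r*dt) * [p_u*0.000000 + p_m*0.000000 + p_d*0.000000] = 0.000000
  V(2,+2) = exp(-r*dt) * [p_u*0.000000 + p_m*0.000000 + p_d*0.000000] = 0.000000
  V(1,-1) = exp(-r*dt) * [p_u*0.192825 + p_m*1.234558 + p_d*2.683626] = 1.283234
  V(1,+0) = exp(-r*dt) * [p_u*0.000000 + p_m*0.192825 + p_d*1.234558] = 0.327524
  V(1,+1) = exp(-r*dt) * [p_u*0.000000 + p_m*0.000000 + p_d*0.192825] = 0.031254
  V(0,+0) = exp(-r*dt) * [p_u*0.031254 + p_m*0.327524 + p_d*1.283234] = 0.429684


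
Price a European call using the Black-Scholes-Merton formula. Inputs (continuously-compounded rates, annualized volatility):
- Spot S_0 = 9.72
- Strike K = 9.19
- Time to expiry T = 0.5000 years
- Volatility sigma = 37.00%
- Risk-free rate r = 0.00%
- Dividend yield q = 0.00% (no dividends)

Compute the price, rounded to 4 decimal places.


d1 = (ln(S/K) + (r - q + 0.5*sigma^2) * T) / (sigma * sqrt(T)) = 0.34512423
d2 = d1 - sigma * sqrt(T) = 0.08349472
exp(-rT) = 1.00000000; exp(-qT) = 1.00000000
C = S_0 * exp(-qT) * N(d1) - K * exp(-rT) * N(d2)
N(d1) = 0.63499951; N(d2) = 0.53327091
C = 9.7200 * 1.00000000 * 0.63499951 - 9.1900 * 1.00000000 * 0.53327091 = 1.2714

Answer: Price = 1.2714


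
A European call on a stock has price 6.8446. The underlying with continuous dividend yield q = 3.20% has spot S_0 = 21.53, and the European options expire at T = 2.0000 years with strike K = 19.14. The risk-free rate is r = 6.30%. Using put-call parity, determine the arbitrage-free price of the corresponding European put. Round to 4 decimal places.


Answer: Put price = 3.5235

Derivation:
Put-call parity: C - P = S_0 * exp(-qT) - K * exp(-rT).
S_0 * exp(-qT) = 21.5300 * 0.93800500 = 20.19524764
K * exp(-rT) = 19.1400 * 0.88161485 = 16.87410817
P = C - S*exp(-qT) + K*exp(-rT)
P = 6.8446 - 20.19524764 + 16.87410817 = 3.5235


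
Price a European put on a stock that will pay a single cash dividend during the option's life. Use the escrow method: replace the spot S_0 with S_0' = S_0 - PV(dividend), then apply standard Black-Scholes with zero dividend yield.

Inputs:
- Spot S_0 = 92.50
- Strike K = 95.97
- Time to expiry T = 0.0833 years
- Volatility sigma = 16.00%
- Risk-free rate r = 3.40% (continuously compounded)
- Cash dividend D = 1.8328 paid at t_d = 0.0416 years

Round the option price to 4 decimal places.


PV(D) = D * exp(-r * t_d) = 1.8328 * 0.99858660 = 1.83020952
S_0' = S_0 - PV(D) = 92.5000 - 1.83020952 = 90.66979048
d1 = (ln(S_0'/K) + (r + sigma^2/2)*T) / (sigma*sqrt(T)) = -1.14582863
d2 = d1 - sigma*sqrt(T) = -1.19200742
exp(-rT) = 0.99717181
N(-d1) = 0.87406697; N(-d2) = 0.88337083
P = K * exp(-rT) * N(-d2) - S_0' * N(-d1) = 95.9700 * 0.99717181 * 0.88337083 - 90.66979048 * 0.87406697 = 5.2859

Answer: Price = 5.2859


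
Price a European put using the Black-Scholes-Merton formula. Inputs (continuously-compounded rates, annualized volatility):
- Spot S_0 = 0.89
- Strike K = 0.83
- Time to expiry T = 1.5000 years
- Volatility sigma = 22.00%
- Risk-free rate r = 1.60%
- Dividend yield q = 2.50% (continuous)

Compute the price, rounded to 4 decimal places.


d1 = (ln(S/K) + (r - q + 0.5*sigma^2) * T) / (sigma * sqrt(T)) = 0.34365510
d2 = d1 - sigma * sqrt(T) = 0.07421123
exp(-rT) = 0.97628571; exp(-qT) = 0.96319442
P = K * exp(-rT) * N(-d2) - S_0 * exp(-qT) * N(-d1)
N(-d1) = 0.36555284; N(-d2) = 0.47042115
P = 0.8300 * 0.97628571 * 0.47042115 - 0.8900 * 0.96319442 * 0.36555284 = 0.0678

Answer: Price = 0.0678


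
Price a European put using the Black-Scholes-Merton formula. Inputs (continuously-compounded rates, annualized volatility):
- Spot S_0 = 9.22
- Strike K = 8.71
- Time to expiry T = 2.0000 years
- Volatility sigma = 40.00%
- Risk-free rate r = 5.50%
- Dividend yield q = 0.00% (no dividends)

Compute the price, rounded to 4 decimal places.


Answer: Price = 1.2664

Derivation:
d1 = (ln(S/K) + (r - q + 0.5*sigma^2) * T) / (sigma * sqrt(T)) = 0.57788876
d2 = d1 - sigma * sqrt(T) = 0.01220333
exp(-rT) = 0.89583414; exp(-qT) = 1.00000000
P = K * exp(-rT) * N(-d2) - S_0 * exp(-qT) * N(-d1)
N(-d1) = 0.28166961; N(-d2) = 0.49513170
P = 8.7100 * 0.89583414 * 0.49513170 - 9.2200 * 1.00000000 * 0.28166961 = 1.2664


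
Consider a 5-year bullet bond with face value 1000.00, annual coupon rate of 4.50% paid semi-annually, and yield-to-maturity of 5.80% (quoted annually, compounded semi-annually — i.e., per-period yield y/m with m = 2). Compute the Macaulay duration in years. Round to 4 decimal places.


Coupon per period c = face * coupon_rate / m = 22.500000
Periods per year m = 2; per-period yield y/m = 0.029000
Number of cashflows N = 10
Cashflows (t years, CF_t, discount factor 1/(1+y/m)^(m*t), PV):
  t = 0.5000: CF_t = 22.500000, DF = 0.971817, PV = 21.865889
  t = 1.0000: CF_t = 22.500000, DF = 0.944429, PV = 21.249649
  t = 1.5000: CF_t = 22.500000, DF = 0.917812, PV = 20.650777
  t = 2.0000: CF_t = 22.500000, DF = 0.891946, PV = 20.068782
  t = 2.5000: CF_t = 22.500000, DF = 0.866808, PV = 19.503190
  t = 3.0000: CF_t = 22.500000, DF = 0.842379, PV = 18.953537
  t = 3.5000: CF_t = 22.500000, DF = 0.818639, PV = 18.419375
  t = 4.0000: CF_t = 22.500000, DF = 0.795567, PV = 17.900267
  t = 4.5000: CF_t = 22.500000, DF = 0.773146, PV = 17.395790
  t = 5.0000: CF_t = 1022.500000, DF = 0.751357, PV = 768.262383
Price P = sum_t PV_t = 944.269640
Macaulay numerator sum_t t * PV_t:
  t * PV_t at t = 0.5000: 10.932945
  t * PV_t at t = 1.0000: 21.249649
  t * PV_t at t = 1.5000: 30.976165
  t * PV_t at t = 2.0000: 40.137564
  t * PV_t at t = 2.5000: 48.757974
  t * PV_t at t = 3.0000: 56.860611
  t * PV_t at t = 3.5000: 64.467813
  t * PV_t at t = 4.0000: 71.601070
  t * PV_t at t = 4.5000: 78.281053
  t * PV_t at t = 5.0000: 3841.311915
Macaulay duration D = (sum_t t * PV_t) / P = 4264.576760 / 944.269640 = 4.516270

Answer: Macaulay duration = 4.5163 years


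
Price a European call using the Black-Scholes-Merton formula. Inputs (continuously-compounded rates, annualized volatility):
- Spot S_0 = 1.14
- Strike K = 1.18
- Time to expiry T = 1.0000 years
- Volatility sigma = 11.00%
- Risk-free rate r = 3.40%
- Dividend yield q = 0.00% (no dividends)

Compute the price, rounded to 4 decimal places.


Answer: Price = 0.0497

Derivation:
d1 = (ln(S/K) + (r - q + 0.5*sigma^2) * T) / (sigma * sqrt(T)) = 0.05058022
d2 = d1 - sigma * sqrt(T) = -0.05941978
exp(-rT) = 0.96657150; exp(-qT) = 1.00000000
C = S_0 * exp(-qT) * N(d1) - K * exp(-rT) * N(d2)
N(d1) = 0.52016999; N(d2) = 0.47630888
C = 1.1400 * 1.00000000 * 0.52016999 - 1.1800 * 0.96657150 * 0.47630888 = 0.0497


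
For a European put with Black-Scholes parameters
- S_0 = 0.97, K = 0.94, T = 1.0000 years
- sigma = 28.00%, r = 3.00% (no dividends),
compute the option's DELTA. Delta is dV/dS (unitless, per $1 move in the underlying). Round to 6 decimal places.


Answer: Delta = -0.359669

Derivation:
d1 = 0.3593435580; d2 = 0.0793435580
phi(d1) = 0.3739988975; exp(-qT) = 1.0000000000; exp(-rT) = 0.9704455335
N(-d1) = 0.3596690464
Delta = -exp(-qT) * N(-d1) = -1.0000000000 * 0.3596690464 = -0.359669


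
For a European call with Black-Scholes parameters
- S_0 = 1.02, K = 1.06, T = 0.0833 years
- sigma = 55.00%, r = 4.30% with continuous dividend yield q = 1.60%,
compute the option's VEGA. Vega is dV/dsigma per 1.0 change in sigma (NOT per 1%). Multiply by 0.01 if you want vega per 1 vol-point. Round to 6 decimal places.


d1 = -0.1487849333; d2 = -0.3075244999
phi(d1) = 0.3945509440; exp(-qT) = 0.9986680878; exp(-rT) = 0.9964245074
Vega = S * exp(-qT) * phi(d1) * sqrt(T) = 1.0200 * 0.9986680878 * 0.3945509440 * 0.2886173938 = 0.115997

Answer: Vega = 0.115997


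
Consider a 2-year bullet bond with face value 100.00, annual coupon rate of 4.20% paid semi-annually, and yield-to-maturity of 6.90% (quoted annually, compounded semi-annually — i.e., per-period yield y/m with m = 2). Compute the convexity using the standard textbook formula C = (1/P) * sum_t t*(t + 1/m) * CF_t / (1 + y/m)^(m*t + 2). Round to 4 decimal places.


Answer: Convexity = 4.4774

Derivation:
Coupon per period c = face * coupon_rate / m = 2.100000
Periods per year m = 2; per-period yield y/m = 0.034500
Number of cashflows N = 4
Cashflows (t years, CF_t, discount factor 1/(1+y/m)^(m*t), PV):
  t = 0.5000: CF_t = 2.100000, DF = 0.966651, PV = 2.029966
  t = 1.0000: CF_t = 2.100000, DF = 0.934413, PV = 1.962268
  t = 1.5000: CF_t = 2.100000, DF = 0.903251, PV = 1.896827
  t = 2.0000: CF_t = 102.100000, DF = 0.873128, PV = 89.146390
Price P = sum_t PV_t = 95.035452
Convexity numerator sum_t t*(t + 1/m) * CF_t / (1+y/m)^(m*t + 2):
  t = 0.5000: term = 0.948414
  t = 1.0000: term = 2.750354
  t = 1.5000: term = 5.317262
  t = 2.0000: term = 416.497862
Convexity = (1/P) * sum = 425.513892 / 95.035452 = 4.477423


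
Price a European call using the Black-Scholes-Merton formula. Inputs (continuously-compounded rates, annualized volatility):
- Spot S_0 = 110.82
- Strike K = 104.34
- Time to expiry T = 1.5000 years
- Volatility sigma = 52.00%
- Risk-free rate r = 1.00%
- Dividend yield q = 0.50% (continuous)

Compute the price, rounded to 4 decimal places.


d1 = (ln(S/K) + (r - q + 0.5*sigma^2) * T) / (sigma * sqrt(T)) = 0.42481762
d2 = d1 - sigma * sqrt(T) = -0.21204971
exp(-rT) = 0.98511194; exp(-qT) = 0.99252805
C = S_0 * exp(-qT) * N(d1) - K * exp(-rT) * N(d2)
N(d1) = 0.66451518; N(d2) = 0.41603413
C = 110.8200 * 0.99252805 * 0.66451518 - 104.3400 * 0.98511194 * 0.41603413 = 30.3286

Answer: Price = 30.3286


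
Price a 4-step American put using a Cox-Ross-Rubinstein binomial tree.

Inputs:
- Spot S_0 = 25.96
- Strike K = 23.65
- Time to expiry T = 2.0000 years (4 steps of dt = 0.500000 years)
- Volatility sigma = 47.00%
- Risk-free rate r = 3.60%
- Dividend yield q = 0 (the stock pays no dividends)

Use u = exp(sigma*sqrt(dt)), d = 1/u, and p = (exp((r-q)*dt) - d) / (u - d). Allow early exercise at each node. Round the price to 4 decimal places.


Answer: Price = V(0,0) = 4.5244

Derivation:
dt = T/N = 0.500000
u = exp(sigma*sqrt(dt)) = 1.394227; d = 1/u = 0.717243
p = (exp((r-q)*dt) - d) / (u - d) = 0.444501
Discount per step: exp(-r*dt) = 0.982161
Stock lattice S(k, i) with i counting down-moves:
  k=0: S(0,0) = 25.9600
  k=1: S(1,0) = 36.1941; S(1,1) = 18.6196
  k=2: S(2,0) = 50.4628; S(2,1) = 25.9600; S(2,2) = 13.3548
  k=3: S(3,0) = 70.3567; S(3,1) = 36.1941; S(3,2) = 18.6196; S(3,3) = 9.5786
  k=4: S(4,0) = 98.0932; S(4,1) = 50.4628; S(4,2) = 25.9600; S(4,3) = 13.3548; S(4,4) = 6.8702
Terminal payoffs V(N, i) = max(K - S_T, 0):
  V(4,0) = 0.000000; V(4,1) = 0.000000; V(4,2) = 0.000000; V(4,3) = 10.295191; V(4,4) = 16.779780
Backward induction: V(k, i) = exp(-r*dt) * [p * V(k+1, i) + (1-p) * V(k+1, i+1)]; then take max(V_cont, immediate exercise) for American.
  V(3,0) = exp(-r*dt) * [p*0.000000 + (1-p)*0.000000] = 0.000000; exercise = 0.000000; V(3,0) = max -> 0.000000
  V(3,1) = exp(-r*dt) * [p*0.000000 + (1-p)*0.000000] = 0.000000; exercise = 0.000000; V(3,1) = max -> 0.000000
  V(3,2) = exp(-r*dt) * [p*0.000000 + (1-p)*10.295191] = 5.616952; exercise = 5.030364; V(3,2) = max -> 5.616952
  V(3,3) = exp(-r*dt) * [p*10.295191 + (1-p)*16.779780] = 13.649462; exercise = 14.071353; V(3,3) = max -> 14.071353
  V(2,0) = exp(-r*dt) * [p*0.000000 + (1-p)*0.000000] = 0.000000; exercise = 0.000000; V(2,0) = max -> 0.000000
  V(2,1) = exp(-r*dt) * [p*0.000000 + (1-p)*5.616952] = 3.064552; exercise = 0.000000; V(2,1) = max -> 3.064552
  V(2,2) = exp(-r*dt) * [p*5.616952 + (1-p)*14.071353] = 10.129387; exercise = 10.295191; V(2,2) = max -> 10.295191
  V(1,0) = exp(-r*dt) * [p*0.000000 + (1-p)*3.064552] = 1.671989; exercise = 0.000000; V(1,0) = max -> 1.671989
  V(1,1) = exp(-r*dt) * [p*3.064552 + (1-p)*10.295191] = 6.954847; exercise = 5.030364; V(1,1) = max -> 6.954847
  V(0,0) = exp(-r*dt) * [p*1.671989 + (1-p)*6.954847] = 4.524436; exercise = 0.000000; V(0,0) = max -> 4.524436


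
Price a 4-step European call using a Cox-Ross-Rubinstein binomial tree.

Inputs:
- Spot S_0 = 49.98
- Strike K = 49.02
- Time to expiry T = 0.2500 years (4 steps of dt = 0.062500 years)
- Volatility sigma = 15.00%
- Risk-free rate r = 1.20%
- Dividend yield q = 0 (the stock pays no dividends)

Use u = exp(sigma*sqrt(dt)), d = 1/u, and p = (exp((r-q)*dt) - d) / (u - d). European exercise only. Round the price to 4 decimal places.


dt = T/N = 0.062500
u = exp(sigma*sqrt(dt)) = 1.038212; d = 1/u = 0.963194
p = (exp((r-q)*dt) - d) / (u - d) = 0.500628
Discount per step: exp(-r*dt) = 0.999250
Stock lattice S(k, i) with i counting down-moves:
  k=0: S(0,0) = 49.9800
  k=1: S(1,0) = 51.8898; S(1,1) = 48.1405
  k=2: S(2,0) = 53.8726; S(2,1) = 49.9800; S(2,2) = 46.3686
  k=3: S(3,0) = 55.9312; S(3,1) = 51.8898; S(3,2) = 48.1405; S(3,3) = 44.6620
  k=4: S(4,0) = 58.0685; S(4,1) = 53.8726; S(4,2) = 49.9800; S(4,3) = 46.3686; S(4,4) = 43.0182
Terminal payoffs V(N, i) = max(S_T - K, 0):
  V(4,0) = 9.048475; V(4,1) = 4.852650; V(4,2) = 0.960000; V(4,3) = 0.000000; V(4,4) = 0.000000
Backward induction: V(k, i) = exp(-r*dt) * [p * V(k+1, i) + (1-p) * V(k+1, i+1)].
  V(3,0) = exp(-r*dt) * [p*9.048475 + (1-p)*4.852650] = 6.947983
  V(3,1) = exp(-r*dt) * [p*4.852650 + (1-p)*0.960000] = 2.906587
  V(3,2) = exp(-r*dt) * [p*0.960000 + (1-p)*0.000000] = 0.480242
  V(3,3) = exp(-r*dt) * [p*0.000000 + (1-p)*0.000000] = 0.000000
  V(2,0) = exp(-r*dt) * [p*6.947983 + (1-p)*2.906587] = 4.926125
  V(2,1) = exp(-r*dt) * [p*2.906587 + (1-p)*0.480242] = 1.693666
  V(2,2) = exp(-r*dt) * [p*0.480242 + (1-p)*0.000000] = 0.240242
  V(1,0) = exp(-r*dt) * [p*4.926125 + (1-p)*1.693666] = 3.309441
  V(1,1) = exp(-r*dt) * [p*1.693666 + (1-p)*0.240242] = 0.967141
  V(0,0) = exp(-r*dt) * [p*3.309441 + (1-p)*0.967141] = 2.138156

Answer: Price = V(0,0) = 2.1382


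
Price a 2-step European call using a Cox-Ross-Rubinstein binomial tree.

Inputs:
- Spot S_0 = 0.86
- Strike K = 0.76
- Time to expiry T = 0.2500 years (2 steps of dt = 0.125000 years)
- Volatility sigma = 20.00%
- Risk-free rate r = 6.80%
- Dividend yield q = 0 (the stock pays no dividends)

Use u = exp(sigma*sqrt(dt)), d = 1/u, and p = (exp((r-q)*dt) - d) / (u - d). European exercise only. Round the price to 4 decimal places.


dt = T/N = 0.125000
u = exp(sigma*sqrt(dt)) = 1.073271; d = 1/u = 0.931731
p = (exp((r-q)*dt) - d) / (u - d) = 0.542640
Discount per step: exp(-r*dt) = 0.991536
Stock lattice S(k, i) with i counting down-moves:
  k=0: S(0,0) = 0.8600
  k=1: S(1,0) = 0.9230; S(1,1) = 0.8013
  k=2: S(2,0) = 0.9906; S(2,1) = 0.8600; S(2,2) = 0.7466
Terminal payoffs V(N, i) = max(S_T - K, 0):
  V(2,0) = 0.230643; V(2,1) = 0.100000; V(2,2) = 0.000000
Backward induction: V(k, i) = exp(-r*dt) * [p * V(k+1, i) + (1-p) * V(k+1, i+1)].
  V(1,0) = exp(-r*dt) * [p*0.230643 + (1-p)*0.100000] = 0.169445
  V(1,1) = exp(-r*dt) * [p*0.100000 + (1-p)*0.000000] = 0.053805
  V(0,0) = exp(-r*dt) * [p*0.169445 + (1-p)*0.053805] = 0.115569

Answer: Price = V(0,0) = 0.1156


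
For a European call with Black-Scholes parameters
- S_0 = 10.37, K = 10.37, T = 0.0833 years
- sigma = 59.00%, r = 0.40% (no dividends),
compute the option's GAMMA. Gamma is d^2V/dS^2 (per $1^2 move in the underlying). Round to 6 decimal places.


Answer: Gamma = 0.225066

Derivation:
d1 = 0.0870988593; d2 = -0.0831854031
phi(d1) = 0.3974319165; exp(-qT) = 1.0000000000; exp(-rT) = 0.9996668555
Gamma = exp(-qT) * phi(d1) / (S * sigma * sqrt(T)) = 1.0000000000 * 0.3974319165 / (10.3700 * 0.5900 * 0.2886173938) = 0.225066


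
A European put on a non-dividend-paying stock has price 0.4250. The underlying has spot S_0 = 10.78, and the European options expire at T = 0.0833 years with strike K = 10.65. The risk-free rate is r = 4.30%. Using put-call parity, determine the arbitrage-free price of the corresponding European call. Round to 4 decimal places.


Put-call parity: C - P = S_0 * exp(-qT) - K * exp(-rT).
S_0 * exp(-qT) = 10.7800 * 1.00000000 = 10.78000000
K * exp(-rT) = 10.6500 * 0.99642451 = 10.61192100
C = P + S*exp(-qT) - K*exp(-rT)
C = 0.4250 + 10.78000000 - 10.61192100 = 0.5931

Answer: Call price = 0.5931


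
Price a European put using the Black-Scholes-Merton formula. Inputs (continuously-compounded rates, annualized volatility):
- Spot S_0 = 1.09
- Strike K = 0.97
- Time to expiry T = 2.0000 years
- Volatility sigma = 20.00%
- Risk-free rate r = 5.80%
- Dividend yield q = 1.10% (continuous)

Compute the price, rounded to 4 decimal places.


Answer: Price = 0.0357

Derivation:
d1 = (ln(S/K) + (r - q + 0.5*sigma^2) * T) / (sigma * sqrt(T)) = 0.88613527
d2 = d1 - sigma * sqrt(T) = 0.60329256
exp(-rT) = 0.89047522; exp(-qT) = 0.97824024
P = K * exp(-rT) * N(-d2) - S_0 * exp(-qT) * N(-d1)
N(-d1) = 0.18777232; N(-d2) = 0.27315704
P = 0.9700 * 0.89047522 * 0.27315704 - 1.0900 * 0.97824024 * 0.18777232 = 0.0357


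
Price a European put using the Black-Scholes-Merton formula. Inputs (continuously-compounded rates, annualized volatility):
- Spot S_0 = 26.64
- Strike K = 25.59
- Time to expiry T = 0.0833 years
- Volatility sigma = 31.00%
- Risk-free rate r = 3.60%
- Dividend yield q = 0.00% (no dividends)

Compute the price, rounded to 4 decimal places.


Answer: Price = 0.4735

Derivation:
d1 = (ln(S/K) + (r - q + 0.5*sigma^2) * T) / (sigma * sqrt(T)) = 0.52769449
d2 = d1 - sigma * sqrt(T) = 0.43822310
exp(-rT) = 0.99700569; exp(-qT) = 1.00000000
P = K * exp(-rT) * N(-d2) - S_0 * exp(-qT) * N(-d1)
N(-d1) = 0.29885570; N(-d2) = 0.33061228
P = 25.5900 * 0.99700569 * 0.33061228 - 26.6400 * 1.00000000 * 0.29885570 = 0.4735


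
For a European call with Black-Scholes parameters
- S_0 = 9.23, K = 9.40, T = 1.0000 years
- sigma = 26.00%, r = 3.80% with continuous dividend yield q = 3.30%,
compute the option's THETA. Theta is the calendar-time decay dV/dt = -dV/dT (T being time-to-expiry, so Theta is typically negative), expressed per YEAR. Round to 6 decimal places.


d1 = 0.0790359971; d2 = -0.1809640029
phi(d1) = 0.3976981901; exp(-qT) = 0.9675385596; exp(-rT) = 0.9627129409
Theta = -S*exp(-qT)*phi(d1)*sigma/(2*sqrt(T)) - r*K*exp(-rT)*N(d2) + q*S*exp(-qT)*N(d1)
N(d1) = 0.5314980045; N(d2) = 0.4281979155; sqrt(T) = 1.0000000000
Term 1 = -9.2300 * 0.9675385596 * 0.3976981901 * 0.2600 / (2 * 1.0000000000) = -0.4617075220
Term 2 = -0.0380 * 9.4000 * 0.9627129409 * 0.4281979155 = -0.1472491541
Term 3 = 0.0330 * 9.2300 * 0.9675385596 * 0.5314980045 = 0.1566338278
Theta = -0.4617075220 + (-0.1472491541) + (0.1566338278) = -0.452323

Answer: Theta = -0.452323


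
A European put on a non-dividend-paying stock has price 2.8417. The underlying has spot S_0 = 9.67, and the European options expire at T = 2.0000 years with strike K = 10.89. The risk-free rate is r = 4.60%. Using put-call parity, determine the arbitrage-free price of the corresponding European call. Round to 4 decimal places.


Answer: Call price = 2.5789

Derivation:
Put-call parity: C - P = S_0 * exp(-qT) - K * exp(-rT).
S_0 * exp(-qT) = 9.6700 * 1.00000000 = 9.67000000
K * exp(-rT) = 10.8900 * 0.91210515 = 9.93282508
C = P + S*exp(-qT) - K*exp(-rT)
C = 2.8417 + 9.67000000 - 9.93282508 = 2.5789


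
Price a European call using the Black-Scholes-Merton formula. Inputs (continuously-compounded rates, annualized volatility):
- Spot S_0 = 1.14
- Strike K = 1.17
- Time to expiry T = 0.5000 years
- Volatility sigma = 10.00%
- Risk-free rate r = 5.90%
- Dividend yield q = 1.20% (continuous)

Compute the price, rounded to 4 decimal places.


Answer: Price = 0.0306

Derivation:
d1 = (ln(S/K) + (r - q + 0.5*sigma^2) * T) / (sigma * sqrt(T)) = 0.00034667
d2 = d1 - sigma * sqrt(T) = -0.07036400
exp(-rT) = 0.97093088; exp(-qT) = 0.99401796
C = S_0 * exp(-qT) * N(d1) - K * exp(-rT) * N(d2)
N(d1) = 0.50013830; N(d2) = 0.47195197
C = 1.1400 * 0.99401796 * 0.50013830 - 1.1700 * 0.97093088 * 0.47195197 = 0.0306


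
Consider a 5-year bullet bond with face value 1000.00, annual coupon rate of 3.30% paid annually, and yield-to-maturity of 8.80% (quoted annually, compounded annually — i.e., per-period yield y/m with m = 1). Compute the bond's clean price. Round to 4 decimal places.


Answer: Price = 784.9544

Derivation:
Coupon per period c = face * coupon_rate / m = 33.000000
Periods per year m = 1; per-period yield y/m = 0.088000
Number of cashflows N = 5
Cashflows (t years, CF_t, discount factor 1/(1+y/m)^(m*t), PV):
  t = 1.0000: CF_t = 33.000000, DF = 0.919118, PV = 30.330882
  t = 2.0000: CF_t = 33.000000, DF = 0.844777, PV = 27.877649
  t = 3.0000: CF_t = 33.000000, DF = 0.776450, PV = 25.622839
  t = 4.0000: CF_t = 33.000000, DF = 0.713649, PV = 23.550404
  t = 5.0000: CF_t = 1033.000000, DF = 0.655927, PV = 677.572614
Price P = sum_t PV_t = 784.954389


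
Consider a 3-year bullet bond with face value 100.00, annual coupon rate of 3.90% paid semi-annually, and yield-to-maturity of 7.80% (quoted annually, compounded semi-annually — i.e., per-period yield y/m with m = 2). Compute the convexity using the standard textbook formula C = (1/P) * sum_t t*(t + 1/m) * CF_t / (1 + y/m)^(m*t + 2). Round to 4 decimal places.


Answer: Convexity = 9.0856

Derivation:
Coupon per period c = face * coupon_rate / m = 1.950000
Periods per year m = 2; per-period yield y/m = 0.039000
Number of cashflows N = 6
Cashflows (t years, CF_t, discount factor 1/(1+y/m)^(m*t), PV):
  t = 0.5000: CF_t = 1.950000, DF = 0.962464, PV = 1.876805
  t = 1.0000: CF_t = 1.950000, DF = 0.926337, PV = 1.806357
  t = 1.5000: CF_t = 1.950000, DF = 0.891566, PV = 1.738553
  t = 2.0000: CF_t = 1.950000, DF = 0.858100, PV = 1.673295
  t = 2.5000: CF_t = 1.950000, DF = 0.825890, PV = 1.610486
  t = 3.0000: CF_t = 101.950000, DF = 0.794889, PV = 81.038976
Price P = sum_t PV_t = 89.744471
Convexity numerator sum_t t*(t + 1/m) * CF_t / (1+y/m)^(m*t + 2):
  t = 0.5000: term = 0.869277
  t = 1.0000: term = 2.509942
  t = 1.5000: term = 4.831457
  t = 2.0000: term = 7.750172
  t = 2.5000: term = 11.188891
  t = 3.0000: term = 788.228527
Convexity = (1/P) * sum = 815.378266 / 89.744471 = 9.085554


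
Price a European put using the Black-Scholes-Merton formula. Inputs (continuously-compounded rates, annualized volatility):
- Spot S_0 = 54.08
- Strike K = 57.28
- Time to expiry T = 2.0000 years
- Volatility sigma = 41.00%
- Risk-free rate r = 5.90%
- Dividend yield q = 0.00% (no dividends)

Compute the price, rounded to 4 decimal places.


Answer: Price = 10.4500

Derivation:
d1 = (ln(S/K) + (r - q + 0.5*sigma^2) * T) / (sigma * sqrt(T)) = 0.39427741
d2 = d1 - sigma * sqrt(T) = -0.18555015
exp(-rT) = 0.88869605; exp(-qT) = 1.00000000
P = K * exp(-rT) * N(-d2) - S_0 * exp(-qT) * N(-d1)
N(-d1) = 0.34668812; N(-d2) = 0.57360123
P = 57.2800 * 0.88869605 * 0.57360123 - 54.0800 * 1.00000000 * 0.34668812 = 10.4500


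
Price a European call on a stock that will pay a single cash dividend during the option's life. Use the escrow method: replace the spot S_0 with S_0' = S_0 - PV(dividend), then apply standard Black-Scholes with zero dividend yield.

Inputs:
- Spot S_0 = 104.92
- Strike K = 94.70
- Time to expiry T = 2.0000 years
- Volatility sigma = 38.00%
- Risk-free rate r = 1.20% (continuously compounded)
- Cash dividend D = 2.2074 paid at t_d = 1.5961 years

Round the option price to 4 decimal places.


Answer: Price = 26.2148

Derivation:
PV(D) = D * exp(-r * t_d) = 2.2074 * 0.98102906 = 2.16552354
S_0' = S_0 - PV(D) = 104.9200 - 2.16552354 = 102.75447646
d1 = (ln(S_0'/K) + (r + sigma^2/2)*T) / (sigma*sqrt(T)) = 0.46525471
d2 = d1 - sigma*sqrt(T) = -0.07214644
exp(-rT) = 0.97628571
N(d1) = 0.67912547; N(d2) = 0.47124268
C = S_0' * N(d1) - K * exp(-rT) * N(d2) = 102.75447646 * 0.67912547 - 94.7000 * 0.97628571 * 0.47124268 = 26.2148


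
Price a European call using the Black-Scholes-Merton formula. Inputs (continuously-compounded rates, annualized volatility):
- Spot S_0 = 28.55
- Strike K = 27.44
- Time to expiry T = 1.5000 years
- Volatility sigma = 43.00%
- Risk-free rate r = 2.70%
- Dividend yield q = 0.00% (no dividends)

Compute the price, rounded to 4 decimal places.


Answer: Price = 6.8653

Derivation:
d1 = (ln(S/K) + (r - q + 0.5*sigma^2) * T) / (sigma * sqrt(T)) = 0.41552106
d2 = d1 - sigma * sqrt(T) = -0.11111924
exp(-rT) = 0.96030916; exp(-qT) = 1.00000000
C = S_0 * exp(-qT) * N(d1) - K * exp(-rT) * N(d2)
N(d1) = 0.66111975; N(d2) = 0.45576090
C = 28.5500 * 1.00000000 * 0.66111975 - 27.4400 * 0.96030916 * 0.45576090 = 6.8653


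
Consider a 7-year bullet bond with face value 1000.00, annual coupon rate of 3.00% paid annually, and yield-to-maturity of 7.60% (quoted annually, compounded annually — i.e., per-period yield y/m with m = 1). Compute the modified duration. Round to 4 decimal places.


Coupon per period c = face * coupon_rate / m = 30.000000
Periods per year m = 1; per-period yield y/m = 0.076000
Number of cashflows N = 7
Cashflows (t years, CF_t, discount factor 1/(1+y/m)^(m*t), PV):
  t = 1.0000: CF_t = 30.000000, DF = 0.929368, PV = 27.881041
  t = 2.0000: CF_t = 30.000000, DF = 0.863725, PV = 25.911748
  t = 3.0000: CF_t = 30.000000, DF = 0.802718, PV = 24.081550
  t = 4.0000: CF_t = 30.000000, DF = 0.746021, PV = 22.380623
  t = 5.0000: CF_t = 30.000000, DF = 0.693328, PV = 20.799835
  t = 6.0000: CF_t = 30.000000, DF = 0.644357, PV = 19.330702
  t = 7.0000: CF_t = 1030.000000, DF = 0.598845, PV = 616.809885
Price P = sum_t PV_t = 757.195385
First compute Macaulay numerator sum_t t * PV_t:
  t * PV_t at t = 1.0000: 27.881041
  t * PV_t at t = 2.0000: 51.823496
  t * PV_t at t = 3.0000: 72.244651
  t * PV_t at t = 4.0000: 89.522492
  t * PV_t at t = 5.0000: 103.999177
  t * PV_t at t = 6.0000: 115.984212
  t * PV_t at t = 7.0000: 4317.669198
Macaulay duration D = 4779.124266 / 757.195385 = 6.311613
Modified duration = D / (1 + y/m) = 6.311613 / (1 + 0.076000) = 5.865811

Answer: Modified duration = 5.8658


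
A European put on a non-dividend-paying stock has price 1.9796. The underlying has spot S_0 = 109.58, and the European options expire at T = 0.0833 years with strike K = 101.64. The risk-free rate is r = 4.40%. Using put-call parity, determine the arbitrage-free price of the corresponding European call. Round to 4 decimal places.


Answer: Call price = 10.2914

Derivation:
Put-call parity: C - P = S_0 * exp(-qT) - K * exp(-rT).
S_0 * exp(-qT) = 109.5800 * 1.00000000 = 109.58000000
K * exp(-rT) = 101.6400 * 0.99634151 = 101.26815094
C = P + S*exp(-qT) - K*exp(-rT)
C = 1.9796 + 109.58000000 - 101.26815094 = 10.2914


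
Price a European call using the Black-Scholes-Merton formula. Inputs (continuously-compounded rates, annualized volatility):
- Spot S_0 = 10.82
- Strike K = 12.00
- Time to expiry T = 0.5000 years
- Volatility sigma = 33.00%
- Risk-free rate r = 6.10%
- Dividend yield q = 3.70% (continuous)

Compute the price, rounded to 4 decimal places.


d1 = (ln(S/K) + (r - q + 0.5*sigma^2) * T) / (sigma * sqrt(T)) = -0.27549470
d2 = d1 - sigma * sqrt(T) = -0.50883994
exp(-rT) = 0.96996043; exp(-qT) = 0.98167007
C = S_0 * exp(-qT) * N(d1) - K * exp(-rT) * N(d2)
N(d1) = 0.39146810; N(d2) = 0.30543221
C = 10.8200 * 0.98167007 * 0.39146810 - 12.0000 * 0.96996043 * 0.30543221 = 0.6030

Answer: Price = 0.6030


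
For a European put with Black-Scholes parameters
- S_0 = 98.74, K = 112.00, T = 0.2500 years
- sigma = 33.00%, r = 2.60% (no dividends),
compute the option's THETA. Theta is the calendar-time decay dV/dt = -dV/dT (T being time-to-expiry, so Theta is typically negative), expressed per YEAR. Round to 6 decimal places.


d1 = -0.6417953846; d2 = -0.8067953846
phi(d1) = 0.3246884437; exp(-qT) = 1.0000000000; exp(-rT) = 0.9935210793
Theta = -S*exp(-qT)*phi(d1)*sigma/(2*sqrt(T)) + r*K*exp(-rT)*N(-d2) - q*S*exp(-qT)*N(-d1)
N(-d1) = 0.7394969766; N(-d2) = 0.7901078107; sqrt(T) = 0.5000000000
Term 1 = -98.7400 * 1.0000000000 * 0.3246884437 * 0.3300 / (2 * 0.5000000000) = -10.5797131872
Term 2 = 0.0260 * 112.0000 * 0.9935210793 * 0.7901078107 = 2.2858872832
Term 3 = 0 (no dividend yield, q = 0)
Theta = -10.5797131872 + (2.2858872832) + (0.0000000000) = -8.293826

Answer: Theta = -8.293826


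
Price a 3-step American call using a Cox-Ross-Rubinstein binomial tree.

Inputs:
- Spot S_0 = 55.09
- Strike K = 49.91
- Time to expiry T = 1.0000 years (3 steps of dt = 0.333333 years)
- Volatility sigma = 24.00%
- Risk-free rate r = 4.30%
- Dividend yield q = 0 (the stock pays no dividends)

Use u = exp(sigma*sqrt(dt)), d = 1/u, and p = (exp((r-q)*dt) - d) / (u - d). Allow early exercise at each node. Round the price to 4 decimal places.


Answer: Price = V(0,0) = 9.4156

Derivation:
dt = T/N = 0.333333
u = exp(sigma*sqrt(dt)) = 1.148623; d = 1/u = 0.870607
p = (exp((r-q)*dt) - d) / (u - d) = 0.517341
Discount per step: exp(-r*dt) = 0.985769
Stock lattice S(k, i) with i counting down-moves:
  k=0: S(0,0) = 55.0900
  k=1: S(1,0) = 63.2777; S(1,1) = 47.9618
  k=2: S(2,0) = 72.6822; S(2,1) = 55.0900; S(2,2) = 41.7559
  k=3: S(3,0) = 83.4845; S(3,1) = 63.2777; S(3,2) = 47.9618; S(3,3) = 36.3530
Terminal payoffs V(N, i) = max(S_T - K, 0):
  V(3,0) = 33.574452; V(3,1) = 13.367656; V(3,2) = 0.000000; V(3,3) = 0.000000
Backward induction: V(k, i) = exp(-r*dt) * [p * V(k+1, i) + (1-p) * V(k+1, i+1)]; then take max(V_cont, immediate exercise) for American.
  V(2,0) = exp(-r*dt) * [p*33.574452 + (1-p)*13.367656] = 23.482462; exercise = 22.772187; V(2,0) = max -> 23.482462
  V(2,1) = exp(-r*dt) * [p*13.367656 + (1-p)*0.000000] = 6.817224; exercise = 5.180000; V(2,1) = max -> 6.817224
  V(2,2) = exp(-r*dt) * [p*0.000000 + (1-p)*0.000000] = 0.000000; exercise = 0.000000; V(2,2) = max -> 0.000000
  V(1,0) = exp(-r*dt) * [p*23.482462 + (1-p)*6.817224] = 15.219130; exercise = 13.367656; V(1,0) = max -> 15.219130
  V(1,1) = exp(-r*dt) * [p*6.817224 + (1-p)*0.000000] = 3.476642; exercise = 0.000000; V(1,1) = max -> 3.476642
  V(0,0) = exp(-r*dt) * [p*15.219130 + (1-p)*3.476642] = 9.415588; exercise = 5.180000; V(0,0) = max -> 9.415588
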